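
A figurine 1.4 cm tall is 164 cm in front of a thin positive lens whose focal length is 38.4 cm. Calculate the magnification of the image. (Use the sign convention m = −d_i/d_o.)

m = -0.306

1/d_i = 1/f − 1/d_o = 1/(38.40) − 1/(164) = 0.01994, so d_i = 50.14 cm.
m = −d_i/d_o = −(50.14)/(164) = -0.306.
The image is real, inverted and reduced, on the far side of the lens.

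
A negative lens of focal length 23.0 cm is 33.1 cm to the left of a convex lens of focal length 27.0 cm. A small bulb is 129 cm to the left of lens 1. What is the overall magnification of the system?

f₁ = −23.0 cm (diverging).
Lens 1: 1/d_i1 = 1/(-23.0) − 1/(129) = -0.05123, so d_i1 = -19.52 cm; m₁ = −d_i1/d_o1 = +0.1513.
d_o2 = 33.1 − (-19.52) = 52.62 cm.
Lens 2: 1/d_i2 = 1/(27.0) − 1/(52.62) = 0.01803, so d_i2 = 55.45 cm; m₂ = −d_i2/d_o2 = -1.054.
m = m₁·m₂ = (+0.1513)(-1.054) = -0.159.

m = -0.159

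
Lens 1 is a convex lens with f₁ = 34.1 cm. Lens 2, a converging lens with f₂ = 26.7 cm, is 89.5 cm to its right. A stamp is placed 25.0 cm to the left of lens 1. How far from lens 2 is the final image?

31.3 cm

Lens 1: 1/d_i1 = 1/f₁ − 1/d_o1 = 1/(34.1) − 1/(25.0) = -0.01067, so d_i1 = -93.68 cm.
The intermediate image is 93.68 cm to the left of lens 1 (virtual), which is 89.5 − (-93.68) = 183.2 cm to the left of lens 2, so d_o2 = +183.2 cm.
Lens 2: 1/d_i2 = 1/f₂ − 1/d_o2 = 1/(26.7) − 1/(183.2) = 0.03199, so d_i2 = 31.3 cm.
The final image is real, 31.3 cm to the right of lens 2 (overall magnification ≈ -0.64).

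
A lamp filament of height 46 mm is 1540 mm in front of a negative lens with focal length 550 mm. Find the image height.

For a negative lens, f = -550 mm.
1/d_i = 1/f − 1/d_o = 1/(-550.0) − 1/(1540) = -0.002468, so d_i = -405.3 mm.
m = −d_i/d_o = +0.2632.
|h_i| = |m|·h_o = 0.2632 × 46 = 12.1 mm. The image is virtual, upright and reduced, on the same side as the object.

12.1 mm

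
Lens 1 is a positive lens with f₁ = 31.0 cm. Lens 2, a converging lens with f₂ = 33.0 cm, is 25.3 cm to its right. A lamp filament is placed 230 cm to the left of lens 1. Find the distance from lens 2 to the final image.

7.98 cm

Lens 1: 1/d_i1 = 1/f₁ − 1/d_o1 = 1/(31.0) − 1/(230) = 0.02791, so d_i1 = 35.83 cm.
The intermediate image is 35.83 cm to the right of lens 1, which lies 10.53 cm to the right of lens 2 — a virtual object — so d_o2 = −10.53 cm.
Lens 2: 1/d_i2 = 1/f₂ − 1/d_o2 = 1/(33.0) − 1/(-10.53) = 0.1253, so d_i2 = 7.98 cm.
The final image is real, 7.98 cm to the right of lens 2 (overall magnification ≈ -0.12).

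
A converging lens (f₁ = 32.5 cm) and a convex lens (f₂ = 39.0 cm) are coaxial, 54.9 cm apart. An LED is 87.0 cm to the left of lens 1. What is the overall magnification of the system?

Lens 1: 1/d_i1 = 1/(32.5) − 1/(87.0) = 0.01927, so d_i1 = 51.88 cm; m₁ = −d_i1/d_o1 = -0.5963.
d_o2 = 54.9 − (51.88) = 3.020 cm.
Lens 2: 1/d_i2 = 1/(39.0) − 1/(3.020) = -0.3055, so d_i2 = -3.273 cm; m₂ = −d_i2/d_o2 = +1.084.
m = m₁·m₂ = (-0.5963)(+1.084) = -0.646.

m = -0.646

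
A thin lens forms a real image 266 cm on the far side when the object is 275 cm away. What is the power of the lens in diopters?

P = +0.740 D

d_i = +266 cm.
1/f = 1/d_o + 1/d_i = 1/(275) + 1/(266) = 0.007396 cm⁻¹.
f = 135.2 cm = 1.352 m, so P = 1/f = +0.740 D.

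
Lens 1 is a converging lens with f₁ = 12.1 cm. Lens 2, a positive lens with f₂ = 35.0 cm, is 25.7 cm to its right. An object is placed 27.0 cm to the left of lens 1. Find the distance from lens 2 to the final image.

Lens 1: 1/d_i1 = 1/f₁ − 1/d_o1 = 1/(12.1) − 1/(27.0) = 0.04561, so d_i1 = 21.93 cm.
The intermediate image is 21.93 cm to the right of lens 1, which is 25.7 − (21.93) = 3.770 cm to the left of lens 2, so d_o2 = +3.770 cm.
Lens 2: 1/d_i2 = 1/f₂ − 1/d_o2 = 1/(35.0) − 1/(3.770) = -0.2367, so d_i2 = -4.23 cm.
The final image is virtual, 4.23 cm to the left of lens 2 (overall magnification ≈ -0.91).

4.23 cm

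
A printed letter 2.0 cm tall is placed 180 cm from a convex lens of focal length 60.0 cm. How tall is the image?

1/d_i = 1/f − 1/d_o = 1/(60.00) − 1/(180) = 0.01111, so d_i = 90.00 cm.
m = −d_i/d_o = -0.5000.
|h_i| = |m|·h_o = 0.5000 × 2.0 = 1.00 cm. The image is real, inverted and reduced, on the far side of the lens.

1.00 cm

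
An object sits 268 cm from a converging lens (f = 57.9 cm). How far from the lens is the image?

73.9 cm

Thin-lens equation: 1/d_i = 1/f − 1/d_o = 1/(57.90) − 1/(268) = 0.01727 − 0.003731 = 0.01354, so d_i = 73.9 cm.
The image is real, inverted and reduced, on the far side of the lens.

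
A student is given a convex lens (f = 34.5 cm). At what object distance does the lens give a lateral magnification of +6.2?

m = −d_i/d_o ⇒ d_i = −m·d_o.
1/f = 1/d_o + 1/d_i = 1/d_o − 1/(m·d_o) = (1 − 1/m)/d_o, so d_o = f(1 − 1/m) = (34.50)(1 − 1/(+6.2)) = 28.9 cm.

28.9 cm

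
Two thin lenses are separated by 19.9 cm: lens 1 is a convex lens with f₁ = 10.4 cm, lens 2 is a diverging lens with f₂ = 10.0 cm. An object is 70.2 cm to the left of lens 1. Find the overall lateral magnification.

Lens 1: 1/d_i1 = 1/(10.4) − 1/(70.2) = 0.08191, so d_i1 = 12.21 cm; m₁ = −d_i1/d_o1 = -0.1739.
d_o2 = 19.9 − (12.21) = 7.690 cm.
f₂ = −10.0 cm (diverging).
Lens 2: 1/d_i2 = 1/(-10.0) − 1/(7.690) = -0.2300, so d_i2 = -4.347 cm; m₂ = −d_i2/d_o2 = +0.5653.
m = m₁·m₂ = (-0.1739)(+0.5653) = -0.0983.

m = -0.0983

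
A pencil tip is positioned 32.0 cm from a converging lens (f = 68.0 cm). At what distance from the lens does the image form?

60.4 cm

Thin-lens equation: 1/d_i = 1/f − 1/d_o = 1/(68.00) − 1/(32.0) = 0.01471 − 0.03125 = -0.01654, so d_i = -60.4 cm.
The image is virtual, upright and enlarged, on the same side as the object.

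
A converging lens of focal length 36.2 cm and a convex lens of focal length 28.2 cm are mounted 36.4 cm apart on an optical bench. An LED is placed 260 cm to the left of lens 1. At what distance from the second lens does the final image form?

Lens 1: 1/d_i1 = 1/f₁ − 1/d_o1 = 1/(36.2) − 1/(260) = 0.02378, so d_i1 = 42.06 cm.
The intermediate image is 42.06 cm to the right of lens 1, which lies 5.660 cm to the right of lens 2 — a virtual object — so d_o2 = −5.660 cm.
Lens 2: 1/d_i2 = 1/f₂ − 1/d_o2 = 1/(28.2) − 1/(-5.660) = 0.2121, so d_i2 = 4.71 cm.
The final image is real, 4.71 cm to the right of lens 2 (overall magnification ≈ -0.13).

4.71 cm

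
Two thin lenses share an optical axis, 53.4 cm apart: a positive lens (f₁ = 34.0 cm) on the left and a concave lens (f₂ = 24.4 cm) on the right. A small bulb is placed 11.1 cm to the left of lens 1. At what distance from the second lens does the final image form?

18.1 cm

Lens 1: 1/d_i1 = 1/f₁ − 1/d_o1 = 1/(34.0) − 1/(11.1) = -0.06068, so d_i1 = -16.48 cm.
The intermediate image is 16.48 cm to the left of lens 1 (virtual), which is 53.4 − (-16.48) = 69.88 cm to the left of lens 2, so d_o2 = +69.88 cm.
Lens 2 is diverging, so f₂ = −24.4 cm.
Lens 2: 1/d_i2 = 1/f₂ − 1/d_o2 = 1/(-24.4) − 1/(69.88) = -0.05529, so d_i2 = -18.1 cm.
The final image is virtual, 18.1 cm to the left of lens 2 (overall magnification ≈ 0.38).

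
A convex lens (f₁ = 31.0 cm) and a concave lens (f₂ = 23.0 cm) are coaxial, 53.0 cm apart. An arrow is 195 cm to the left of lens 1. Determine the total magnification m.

Lens 1: 1/d_i1 = 1/(31.0) − 1/(195) = 0.02713, so d_i1 = 36.86 cm; m₁ = −d_i1/d_o1 = -0.1890.
d_o2 = 53.0 − (36.86) = 16.14 cm.
f₂ = −23.0 cm (diverging).
Lens 2: 1/d_i2 = 1/(-23.0) − 1/(16.14) = -0.1054, so d_i2 = -9.484 cm; m₂ = −d_i2/d_o2 = +0.5876.
m = m₁·m₂ = (-0.1890)(+0.5876) = -0.111.

m = -0.111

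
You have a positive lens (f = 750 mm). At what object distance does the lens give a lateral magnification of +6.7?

m = −d_i/d_o ⇒ d_i = −m·d_o.
1/f = 1/d_o + 1/d_i = 1/d_o − 1/(m·d_o) = (1 − 1/m)/d_o, so d_o = f(1 − 1/m) = (750.0)(1 − 1/(+6.7)) = 638 mm.

638 mm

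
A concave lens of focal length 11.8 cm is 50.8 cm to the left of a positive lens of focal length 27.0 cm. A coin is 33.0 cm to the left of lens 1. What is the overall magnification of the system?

m = -0.219

f₁ = −11.8 cm (diverging).
Lens 1: 1/d_i1 = 1/(-11.8) − 1/(33.0) = -0.1150, so d_i1 = -8.692 cm; m₁ = −d_i1/d_o1 = +0.2634.
d_o2 = 50.8 − (-8.692) = 59.49 cm.
Lens 2: 1/d_i2 = 1/(27.0) − 1/(59.49) = 0.02023, so d_i2 = 49.44 cm; m₂ = −d_i2/d_o2 = -0.8310.
m = m₁·m₂ = (+0.2634)(-0.8310) = -0.219.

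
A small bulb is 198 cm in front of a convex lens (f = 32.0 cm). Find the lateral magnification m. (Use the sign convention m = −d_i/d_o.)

1/d_i = 1/f − 1/d_o = 1/(32.00) − 1/(198) = 0.02620, so d_i = 38.17 cm.
m = −d_i/d_o = −(38.17)/(198) = -0.193.
The image is real, inverted and reduced, on the far side of the lens.

m = -0.193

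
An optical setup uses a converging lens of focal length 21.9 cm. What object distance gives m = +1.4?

m = −d_i/d_o ⇒ d_i = −m·d_o.
1/f = 1/d_o + 1/d_i = 1/d_o − 1/(m·d_o) = (1 − 1/m)/d_o, so d_o = f(1 − 1/m) = (21.90)(1 − 1/(+1.4)) = 6.26 cm.

6.26 cm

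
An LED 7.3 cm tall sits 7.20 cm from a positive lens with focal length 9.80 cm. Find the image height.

1/d_i = 1/f − 1/d_o = 1/(9.800) − 1/(7.20) = -0.03685, so d_i = -27.14 cm.
m = −d_i/d_o = +3.769.
|h_i| = |m|·h_o = 3.769 × 7.3 = 27.5 cm. The image is virtual, upright and enlarged, on the same side as the object.

27.5 cm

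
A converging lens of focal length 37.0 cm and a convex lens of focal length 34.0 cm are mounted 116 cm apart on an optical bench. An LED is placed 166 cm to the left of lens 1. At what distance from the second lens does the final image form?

Lens 1: 1/d_i1 = 1/f₁ − 1/d_o1 = 1/(37.0) − 1/(166) = 0.02100, so d_i1 = 47.61 cm.
The intermediate image is 47.61 cm to the right of lens 1, which is 116 − (47.61) = 68.39 cm to the left of lens 2, so d_o2 = +68.39 cm.
Lens 2: 1/d_i2 = 1/f₂ − 1/d_o2 = 1/(34.0) − 1/(68.39) = 0.01479, so d_i2 = 67.6 cm.
The final image is real, 67.6 cm to the right of lens 2 (overall magnification ≈ 0.28).

67.6 cm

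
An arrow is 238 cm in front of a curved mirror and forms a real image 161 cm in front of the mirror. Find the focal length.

Real image ⇒ d_i = +161 cm.
1/f = 1/d_o + 1/d_i = 1/(238) + 1/(161) = 0.01041, so f = 96.0 cm.
Since f is positive, the curved mirror is concave.

f = 96.0 cm (concave)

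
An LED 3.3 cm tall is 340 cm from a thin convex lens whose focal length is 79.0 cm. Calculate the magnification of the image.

m = -0.303

1/d_i = 1/f − 1/d_o = 1/(79.00) − 1/(340) = 0.009717, so d_i = 102.9 cm.
m = −d_i/d_o = −(102.9)/(340) = -0.303.
The image is real, inverted and reduced, on the far side of the lens.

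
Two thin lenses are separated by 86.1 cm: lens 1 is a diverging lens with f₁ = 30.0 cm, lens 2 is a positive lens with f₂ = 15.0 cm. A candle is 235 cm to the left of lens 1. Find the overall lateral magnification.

m = -0.0174

f₁ = −30.0 cm (diverging).
Lens 1: 1/d_i1 = 1/(-30.0) − 1/(235) = -0.03759, so d_i1 = -26.60 cm; m₁ = −d_i1/d_o1 = +0.1132.
d_o2 = 86.1 − (-26.60) = 112.7 cm.
Lens 2: 1/d_i2 = 1/(15.0) − 1/(112.7) = 0.05779, so d_i2 = 17.30 cm; m₂ = −d_i2/d_o2 = -0.1535.
m = m₁·m₂ = (+0.1132)(-0.1535) = -0.0174.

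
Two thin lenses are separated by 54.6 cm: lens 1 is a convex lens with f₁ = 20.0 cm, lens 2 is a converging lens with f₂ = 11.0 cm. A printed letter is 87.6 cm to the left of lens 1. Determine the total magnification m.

Lens 1: 1/d_i1 = 1/(20.0) − 1/(87.6) = 0.03858, so d_i1 = 25.92 cm; m₁ = −d_i1/d_o1 = -0.2959.
d_o2 = 54.6 − (25.92) = 28.68 cm.
Lens 2: 1/d_i2 = 1/(11.0) − 1/(28.68) = 0.05604, so d_i2 = 17.84 cm; m₂ = −d_i2/d_o2 = -0.6222.
m = m₁·m₂ = (-0.2959)(-0.6222) = +0.184.

m = +0.184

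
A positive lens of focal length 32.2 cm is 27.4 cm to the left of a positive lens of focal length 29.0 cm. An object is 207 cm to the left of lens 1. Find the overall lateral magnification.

m = -0.134

Lens 1: 1/d_i1 = 1/(32.2) − 1/(207) = 0.02622, so d_i1 = 38.13 cm; m₁ = −d_i1/d_o1 = -0.1842.
d_o2 = 27.4 − (38.13) = -10.73 cm (virtual object).
Lens 2: 1/d_i2 = 1/(29.0) − 1/(-10.73) = 0.1277, so d_i2 = 7.832 cm; m₂ = −d_i2/d_o2 = +0.7299.
m = m₁·m₂ = (-0.1842)(+0.7299) = -0.134.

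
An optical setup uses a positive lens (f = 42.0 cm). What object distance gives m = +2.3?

m = −d_i/d_o ⇒ d_i = −m·d_o.
1/f = 1/d_o + 1/d_i = 1/d_o − 1/(m·d_o) = (1 − 1/m)/d_o, so d_o = f(1 − 1/m) = (42.00)(1 − 1/(+2.3)) = 23.7 cm.

23.7 cm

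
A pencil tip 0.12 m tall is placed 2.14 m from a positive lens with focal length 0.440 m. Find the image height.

0.0311 m

1/d_i = 1/f − 1/d_o = 1/(0.4400) − 1/(2.14) = 1.805, so d_i = 0.5539 m.
m = −d_i/d_o = -0.2588.
|h_i| = |m|·h_o = 0.2588 × 0.12 = 0.0311 m. The image is real, inverted and reduced, on the far side of the lens.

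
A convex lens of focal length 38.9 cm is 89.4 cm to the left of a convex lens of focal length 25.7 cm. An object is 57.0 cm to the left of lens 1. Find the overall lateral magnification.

Lens 1: 1/d_i1 = 1/(38.9) − 1/(57.0) = 0.008163, so d_i1 = 122.5 cm; m₁ = −d_i1/d_o1 = -2.149.
d_o2 = 89.4 − (122.5) = -33.10 cm (virtual object).
Lens 2: 1/d_i2 = 1/(25.7) − 1/(-33.10) = 0.06912, so d_i2 = 14.47 cm; m₂ = −d_i2/d_o2 = +0.4371.
m = m₁·m₂ = (-2.149)(+0.4371) = -0.939.

m = -0.939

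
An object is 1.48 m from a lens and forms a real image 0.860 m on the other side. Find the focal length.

f = 0.544 m (converging)

Real image ⇒ d_i = +0.860 m.
1/f = 1/d_o + 1/d_i = 1/(1.48) + 1/(0.860) = 1.838, so f = 0.544 m.
Since f is positive, the lens is converging.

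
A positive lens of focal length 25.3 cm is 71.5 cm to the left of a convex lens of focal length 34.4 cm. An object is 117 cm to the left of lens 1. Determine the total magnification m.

Lens 1: 1/d_i1 = 1/(25.3) − 1/(117) = 0.03098, so d_i1 = 32.28 cm; m₁ = −d_i1/d_o1 = -0.2759.
d_o2 = 71.5 − (32.28) = 39.22 cm.
Lens 2: 1/d_i2 = 1/(34.4) − 1/(39.22) = 0.003573, so d_i2 = 279.9 cm; m₂ = −d_i2/d_o2 = -7.137.
m = m₁·m₂ = (-0.2759)(-7.137) = +1.97.

m = +1.97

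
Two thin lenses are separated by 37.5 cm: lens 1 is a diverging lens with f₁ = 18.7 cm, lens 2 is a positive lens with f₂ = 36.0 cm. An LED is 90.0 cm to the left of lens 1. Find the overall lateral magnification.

f₁ = −18.7 cm (diverging).
Lens 1: 1/d_i1 = 1/(-18.7) − 1/(90.0) = -0.06459, so d_i1 = -15.48 cm; m₁ = −d_i1/d_o1 = +0.1720.
d_o2 = 37.5 − (-15.48) = 52.98 cm.
Lens 2: 1/d_i2 = 1/(36.0) − 1/(52.98) = 0.008903, so d_i2 = 112.3 cm; m₂ = −d_i2/d_o2 = -2.120.
m = m₁·m₂ = (+0.1720)(-2.120) = -0.365.

m = -0.365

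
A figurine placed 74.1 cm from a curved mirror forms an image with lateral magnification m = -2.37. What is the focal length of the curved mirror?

f = 52.1 cm (concave)

m = −d_i/d_o ⇒ d_i = −m·d_o = −(-2.37)·(74.1) = 175.6 cm.
1/f = 1/d_o + 1/d_i = 1/(74.1) + 1/(175.6) = 0.01919, so f = 52.1 cm.
Since f is positive, the curved mirror is concave.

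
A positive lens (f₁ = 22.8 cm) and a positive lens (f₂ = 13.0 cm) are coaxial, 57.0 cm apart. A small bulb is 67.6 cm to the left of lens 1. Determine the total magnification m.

Lens 1: 1/d_i1 = 1/(22.8) − 1/(67.6) = 0.02907, so d_i1 = 34.40 cm; m₁ = −d_i1/d_o1 = -0.5089.
d_o2 = 57.0 − (34.40) = 22.60 cm.
Lens 2: 1/d_i2 = 1/(13.0) − 1/(22.60) = 0.03268, so d_i2 = 30.60 cm; m₂ = −d_i2/d_o2 = -1.354.
m = m₁·m₂ = (-0.5089)(-1.354) = +0.689.

m = +0.689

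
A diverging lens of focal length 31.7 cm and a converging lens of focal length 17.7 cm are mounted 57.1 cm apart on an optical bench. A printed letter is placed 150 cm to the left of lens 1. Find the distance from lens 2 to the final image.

Lens 1 is diverging, so f₁ = −31.7 cm.
Lens 1: 1/d_i1 = 1/f₁ − 1/d_o1 = 1/(-31.7) − 1/(150) = -0.03821, so d_i1 = -26.17 cm.
The intermediate image is 26.17 cm to the left of lens 1 (virtual), which is 57.1 − (-26.17) = 83.27 cm to the left of lens 2, so d_o2 = +83.27 cm.
Lens 2: 1/d_i2 = 1/f₂ − 1/d_o2 = 1/(17.7) − 1/(83.27) = 0.04449, so d_i2 = 22.5 cm.
The final image is real, 22.5 cm to the right of lens 2 (overall magnification ≈ -0.047).

22.5 cm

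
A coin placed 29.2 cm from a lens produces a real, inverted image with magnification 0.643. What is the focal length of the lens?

m = −d_i/d_o ⇒ d_i = −m·d_o = −(-0.643)·(29.2) = 18.78 cm.
1/f = 1/d_o + 1/d_i = 1/(29.2) + 1/(18.78) = 0.08749, so f = 11.4 cm.
Since f is positive, the lens is converging.

f = 11.4 cm (converging)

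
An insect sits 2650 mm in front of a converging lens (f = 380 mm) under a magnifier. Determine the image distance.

Thin-lens equation: 1/v = 1/f − 1/u = 1/(380.0) − 1/(2650) = 0.002632 − 0.0003774 = 0.002254, so v = 444 mm.
The image is real, inverted and reduced, on the far side of the lens.

444 mm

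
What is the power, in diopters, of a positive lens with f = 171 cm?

f = 171 cm = 1.71 m.
P = 1/f = 1/(1.71 m) = +0.585 D.

P = +0.585 D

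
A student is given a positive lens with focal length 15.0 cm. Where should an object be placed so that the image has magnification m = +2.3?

m = −d_i/d_o ⇒ d_i = −m·d_o.
1/f = 1/d_o + 1/d_i = 1/d_o − 1/(m·d_o) = (1 − 1/m)/d_o, so d_o = f(1 − 1/m) = (15.00)(1 − 1/(+2.3)) = 8.48 cm.

8.48 cm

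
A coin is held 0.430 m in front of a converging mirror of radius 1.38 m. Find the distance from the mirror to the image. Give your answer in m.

f = R/2 = 1.38/2 = 0.6900 m.
Mirror equation: 1/v = 1/f − 1/u = 1/(0.6900) − 1/(0.430) = 1.449 − 2.326 = -0.8763, so v = -1.14 m.
The image is virtual, upright and enlarged, behind the mirror.

1.14 m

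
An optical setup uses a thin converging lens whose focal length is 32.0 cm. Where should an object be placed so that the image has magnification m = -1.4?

m = −d_i/d_o ⇒ d_i = −m·d_o.
1/f = 1/d_o + 1/d_i = 1/d_o − 1/(m·d_o) = (1 − 1/m)/d_o, so d_o = f(1 − 1/m) = (32.00)(1 − 1/(-1.4)) = 54.9 cm.

54.9 cm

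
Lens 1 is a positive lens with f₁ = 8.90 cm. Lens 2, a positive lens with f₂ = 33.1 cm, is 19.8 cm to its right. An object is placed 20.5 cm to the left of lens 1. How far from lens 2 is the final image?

Lens 1: 1/d_i1 = 1/f₁ − 1/d_o1 = 1/(8.90) − 1/(20.5) = 0.06358, so d_i1 = 15.73 cm.
The intermediate image is 15.73 cm to the right of lens 1, which is 19.8 − (15.73) = 4.070 cm to the left of lens 2, so d_o2 = +4.070 cm.
Lens 2: 1/d_i2 = 1/f₂ − 1/d_o2 = 1/(33.1) − 1/(4.070) = -0.2155, so d_i2 = -4.64 cm.
The final image is virtual, 4.64 cm to the left of lens 2 (overall magnification ≈ -0.87).

4.64 cm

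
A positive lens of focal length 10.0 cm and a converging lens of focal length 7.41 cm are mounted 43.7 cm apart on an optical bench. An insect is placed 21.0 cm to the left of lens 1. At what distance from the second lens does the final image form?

10.6 cm

Lens 1: 1/d_i1 = 1/f₁ − 1/d_o1 = 1/(10.0) − 1/(21.0) = 0.05238, so d_i1 = 19.09 cm.
The intermediate image is 19.09 cm to the right of lens 1, which is 43.7 − (19.09) = 24.61 cm to the left of lens 2, so d_o2 = +24.61 cm.
Lens 2: 1/d_i2 = 1/f₂ − 1/d_o2 = 1/(7.41) − 1/(24.61) = 0.09432, so d_i2 = 10.6 cm.
The final image is real, 10.6 cm to the right of lens 2 (overall magnification ≈ 0.39).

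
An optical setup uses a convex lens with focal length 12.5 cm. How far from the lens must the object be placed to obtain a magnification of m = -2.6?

17.3 cm

m = −d_i/d_o ⇒ d_i = −m·d_o.
1/f = 1/d_o + 1/d_i = 1/d_o − 1/(m·d_o) = (1 − 1/m)/d_o, so d_o = f(1 − 1/m) = (12.50)(1 − 1/(-2.6)) = 17.3 cm.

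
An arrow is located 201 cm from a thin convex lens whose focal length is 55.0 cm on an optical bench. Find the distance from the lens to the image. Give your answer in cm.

Thin-lens equation: 1/s_i = 1/f − 1/s_o = 1/(55.00) − 1/(201) = 0.01818 − 0.004975 = 0.01321, so s_i = 75.7 cm.
The image is real, inverted and reduced, on the far side of the lens.

75.7 cm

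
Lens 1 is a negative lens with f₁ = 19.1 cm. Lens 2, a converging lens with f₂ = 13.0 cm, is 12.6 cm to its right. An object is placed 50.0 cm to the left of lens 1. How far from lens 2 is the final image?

25.6 cm

Lens 1 is diverging, so f₁ = −19.1 cm.
Lens 1: 1/d_i1 = 1/f₁ − 1/d_o1 = 1/(-19.1) − 1/(50.0) = -0.07236, so d_i1 = -13.82 cm.
The intermediate image is 13.82 cm to the left of lens 1 (virtual), which is 12.6 − (-13.82) = 26.42 cm to the left of lens 2, so d_o2 = +26.42 cm.
Lens 2: 1/d_i2 = 1/f₂ − 1/d_o2 = 1/(13.0) − 1/(26.42) = 0.03907, so d_i2 = 25.6 cm.
The final image is real, 25.6 cm to the right of lens 2 (overall magnification ≈ -0.27).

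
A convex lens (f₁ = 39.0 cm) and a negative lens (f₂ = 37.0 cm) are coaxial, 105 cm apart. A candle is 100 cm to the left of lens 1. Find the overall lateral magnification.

m = -0.303

Lens 1: 1/d_i1 = 1/(39.0) − 1/(100) = 0.01564, so d_i1 = 63.93 cm; m₁ = −d_i1/d_o1 = -0.6393.
d_o2 = 105 − (63.93) = 41.07 cm.
f₂ = −37.0 cm (diverging).
Lens 2: 1/d_i2 = 1/(-37.0) − 1/(41.07) = -0.05138, so d_i2 = -19.46 cm; m₂ = −d_i2/d_o2 = +0.4739.
m = m₁·m₂ = (-0.6393)(+0.4739) = -0.303.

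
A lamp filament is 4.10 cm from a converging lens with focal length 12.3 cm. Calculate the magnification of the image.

m = +1.50

1/d_i = 1/f − 1/d_o = 1/(12.30) − 1/(4.10) = -0.1626, so d_i = -6.150 cm.
m = −d_i/d_o = −(-6.150)/(4.10) = +1.50.
The image is virtual, upright and enlarged, on the same side as the object.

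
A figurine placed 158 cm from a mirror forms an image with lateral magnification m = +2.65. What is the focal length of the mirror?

m = −d_i/d_o ⇒ d_i = −m·d_o = −(+2.65)·(158) = -418.7 cm.
1/f = 1/d_o + 1/d_i = 1/(158) + 1/(-418.7) = 0.003941, so f = 254 cm.
Since f is positive, the mirror is concave.

f = 254 cm (concave)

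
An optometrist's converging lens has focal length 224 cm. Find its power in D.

P = +0.446 D

f = 224 cm = 2.24 m.
P = 1/f = 1/(2.24 m) = +0.446 D.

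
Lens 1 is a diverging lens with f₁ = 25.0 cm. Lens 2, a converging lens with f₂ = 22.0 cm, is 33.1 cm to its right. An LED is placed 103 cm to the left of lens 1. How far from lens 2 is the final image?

37.5 cm

Lens 1 is diverging, so f₁ = −25.0 cm.
Lens 1: 1/d_i1 = 1/f₁ − 1/d_o1 = 1/(-25.0) − 1/(103) = -0.04971, so d_i1 = -20.12 cm.
The intermediate image is 20.12 cm to the left of lens 1 (virtual), which is 33.1 − (-20.12) = 53.22 cm to the left of lens 2, so d_o2 = +53.22 cm.
Lens 2: 1/d_i2 = 1/f₂ − 1/d_o2 = 1/(22.0) − 1/(53.22) = 0.02666, so d_i2 = 37.5 cm.
The final image is real, 37.5 cm to the right of lens 2 (overall magnification ≈ -0.14).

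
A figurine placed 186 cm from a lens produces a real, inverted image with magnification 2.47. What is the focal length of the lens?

f = 132 cm (converging)

m = −d_i/d_o ⇒ d_i = −m·d_o = −(-2.47)·(186) = 459.4 cm.
1/f = 1/d_o + 1/d_i = 1/(186) + 1/(459.4) = 0.007553, so f = 132 cm.
Since f is positive, the lens is converging.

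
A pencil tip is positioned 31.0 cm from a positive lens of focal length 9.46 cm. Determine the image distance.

Thin-lens equation: 1/v = 1/f − 1/u = 1/(9.460) − 1/(31.0) = 0.1057 − 0.03226 = 0.07345, so v = 13.6 cm.
The image is real, inverted and reduced, on the far side of the lens.

13.6 cm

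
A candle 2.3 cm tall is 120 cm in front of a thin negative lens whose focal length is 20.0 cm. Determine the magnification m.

For a negative lens, f = -20.0 cm.
1/d_i = 1/f − 1/d_o = 1/(-20.00) − 1/(120) = -0.05833, so d_i = -17.14 cm.
m = −d_i/d_o = −(-17.14)/(120) = +0.143.
The image is virtual, upright and reduced, on the same side as the object.

m = +0.143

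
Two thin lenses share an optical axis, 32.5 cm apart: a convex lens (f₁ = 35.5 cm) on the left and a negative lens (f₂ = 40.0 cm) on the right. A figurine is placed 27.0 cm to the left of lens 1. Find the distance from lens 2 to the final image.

31.4 cm

Lens 1: 1/d_i1 = 1/f₁ − 1/d_o1 = 1/(35.5) − 1/(27.0) = -0.008868, so d_i1 = -112.8 cm.
The intermediate image is 112.8 cm to the left of lens 1 (virtual), which is 32.5 − (-112.8) = 145.3 cm to the left of lens 2, so d_o2 = +145.3 cm.
Lens 2 is diverging, so f₂ = −40.0 cm.
Lens 2: 1/d_i2 = 1/f₂ − 1/d_o2 = 1/(-40.0) − 1/(145.3) = -0.03188, so d_i2 = -31.4 cm.
The final image is virtual, 31.4 cm to the left of lens 2 (overall magnification ≈ 0.90).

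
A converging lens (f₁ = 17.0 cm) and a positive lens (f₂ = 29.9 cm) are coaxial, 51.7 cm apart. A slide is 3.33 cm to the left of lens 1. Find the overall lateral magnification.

Lens 1: 1/d_i1 = 1/(17.0) − 1/(3.33) = -0.2415, so d_i1 = -4.141 cm; m₁ = −d_i1/d_o1 = +1.244.
d_o2 = 51.7 − (-4.141) = 55.84 cm.
Lens 2: 1/d_i2 = 1/(29.9) − 1/(55.84) = 0.01554, so d_i2 = 64.36 cm; m₂ = −d_i2/d_o2 = -1.153.
m = m₁·m₂ = (+1.244)(-1.153) = -1.43.

m = -1.43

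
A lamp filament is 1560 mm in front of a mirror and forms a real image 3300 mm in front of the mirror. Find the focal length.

f = 1060 mm (concave)

Real image ⇒ d_i = +3300 mm.
1/f = 1/d_o + 1/d_i = 1/(1560) + 1/(3300) = 0.0009441, so f = 1060 mm.
Since f is positive, the mirror is concave.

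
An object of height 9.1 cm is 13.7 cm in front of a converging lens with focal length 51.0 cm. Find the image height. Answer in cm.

1/d_i = 1/f − 1/d_o = 1/(51.00) − 1/(13.7) = -0.05338, so d_i = -18.73 cm.
m = −d_i/d_o = +1.367.
|h_i| = |m|·h_o = 1.367 × 9.1 = 12.4 cm. The image is virtual, upright and enlarged, on the same side as the object.

12.4 cm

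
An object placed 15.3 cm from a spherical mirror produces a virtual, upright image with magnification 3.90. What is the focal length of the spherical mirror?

f = 20.6 cm (concave)

m = −d_i/d_o ⇒ d_i = −m·d_o = −(+3.90)·(15.3) = -59.67 cm.
1/f = 1/d_o + 1/d_i = 1/(15.3) + 1/(-59.67) = 0.04860, so f = 20.6 cm.
Since f is positive, the spherical mirror is concave.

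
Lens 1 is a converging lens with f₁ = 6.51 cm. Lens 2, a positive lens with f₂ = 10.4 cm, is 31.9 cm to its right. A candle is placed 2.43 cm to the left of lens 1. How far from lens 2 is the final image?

Lens 1: 1/d_i1 = 1/f₁ − 1/d_o1 = 1/(6.51) − 1/(2.43) = -0.2579, so d_i1 = -3.877 cm.
The intermediate image is 3.877 cm to the left of lens 1 (virtual), which is 31.9 − (-3.877) = 35.78 cm to the left of lens 2, so d_o2 = +35.78 cm.
Lens 2: 1/d_i2 = 1/f₂ − 1/d_o2 = 1/(10.4) − 1/(35.78) = 0.06821, so d_i2 = 14.7 cm.
The final image is real, 14.7 cm to the right of lens 2 (overall magnification ≈ -0.65).

14.7 cm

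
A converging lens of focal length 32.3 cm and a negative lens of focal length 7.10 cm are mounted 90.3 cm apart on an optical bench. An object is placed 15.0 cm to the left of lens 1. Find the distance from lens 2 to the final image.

Lens 1: 1/d_i1 = 1/f₁ − 1/d_o1 = 1/(32.3) − 1/(15.0) = -0.03571, so d_i1 = -28.01 cm.
The intermediate image is 28.01 cm to the left of lens 1 (virtual), which is 90.3 − (-28.01) = 118.3 cm to the left of lens 2, so d_o2 = +118.3 cm.
Lens 2 is diverging, so f₂ = −7.10 cm.
Lens 2: 1/d_i2 = 1/f₂ − 1/d_o2 = 1/(-7.10) − 1/(118.3) = -0.1493, so d_i2 = -6.70 cm.
The final image is virtual, 6.70 cm to the left of lens 2 (overall magnification ≈ 0.11).

6.70 cm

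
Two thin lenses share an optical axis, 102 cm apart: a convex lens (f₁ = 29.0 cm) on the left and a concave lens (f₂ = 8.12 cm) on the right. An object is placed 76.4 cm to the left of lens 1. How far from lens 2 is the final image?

Lens 1: 1/d_i1 = 1/f₁ − 1/d_o1 = 1/(29.0) − 1/(76.4) = 0.02139, so d_i1 = 46.74 cm.
The intermediate image is 46.74 cm to the right of lens 1, which is 102 − (46.74) = 55.26 cm to the left of lens 2, so d_o2 = +55.26 cm.
Lens 2 is diverging, so f₂ = −8.12 cm.
Lens 2: 1/d_i2 = 1/f₂ − 1/d_o2 = 1/(-8.12) − 1/(55.26) = -0.1412, so d_i2 = -7.08 cm.
The final image is virtual, 7.08 cm to the left of lens 2 (overall magnification ≈ -0.078).

7.08 cm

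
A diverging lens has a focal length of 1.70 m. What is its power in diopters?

P = -0.588 D

For a diverging lens, f = −1.70 m.
P = 1/f = 1/(-1.70 m) = -0.588 D.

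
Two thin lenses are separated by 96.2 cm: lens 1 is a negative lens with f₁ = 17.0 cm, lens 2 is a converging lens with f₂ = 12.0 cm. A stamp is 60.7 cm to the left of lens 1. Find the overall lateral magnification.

m = -0.0269

f₁ = −17.0 cm (diverging).
Lens 1: 1/d_i1 = 1/(-17.0) − 1/(60.7) = -0.07530, so d_i1 = -13.28 cm; m₁ = −d_i1/d_o1 = +0.2188.
d_o2 = 96.2 − (-13.28) = 109.5 cm.
Lens 2: 1/d_i2 = 1/(12.0) − 1/(109.5) = 0.07420, so d_i2 = 13.48 cm; m₂ = −d_i2/d_o2 = -0.1231.
m = m₁·m₂ = (+0.2188)(-0.1231) = -0.0269.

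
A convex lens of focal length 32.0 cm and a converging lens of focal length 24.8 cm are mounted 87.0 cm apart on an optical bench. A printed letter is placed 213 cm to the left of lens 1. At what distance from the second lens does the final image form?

Lens 1: 1/d_i1 = 1/f₁ − 1/d_o1 = 1/(32.0) − 1/(213) = 0.02656, so d_i1 = 37.66 cm.
The intermediate image is 37.66 cm to the right of lens 1, which is 87.0 − (37.66) = 49.34 cm to the left of lens 2, so d_o2 = +49.34 cm.
Lens 2: 1/d_i2 = 1/f₂ − 1/d_o2 = 1/(24.8) − 1/(49.34) = 0.02006, so d_i2 = 49.9 cm.
The final image is real, 49.9 cm to the right of lens 2 (overall magnification ≈ 0.18).

49.9 cm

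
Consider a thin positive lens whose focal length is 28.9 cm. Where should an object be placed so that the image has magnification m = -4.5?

35.3 cm

m = −d_i/d_o ⇒ d_i = −m·d_o.
1/f = 1/d_o + 1/d_i = 1/d_o − 1/(m·d_o) = (1 − 1/m)/d_o, so d_o = f(1 − 1/m) = (28.90)(1 − 1/(-4.5)) = 35.3 cm.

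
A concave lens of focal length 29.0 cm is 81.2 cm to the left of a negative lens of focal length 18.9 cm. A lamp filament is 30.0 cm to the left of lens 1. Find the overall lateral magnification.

f₁ = −29.0 cm (diverging).
Lens 1: 1/d_i1 = 1/(-29.0) − 1/(30.0) = -0.06782, so d_i1 = -14.75 cm; m₁ = −d_i1/d_o1 = +0.4917.
d_o2 = 81.2 − (-14.75) = 95.95 cm.
f₂ = −18.9 cm (diverging).
Lens 2: 1/d_i2 = 1/(-18.9) − 1/(95.95) = -0.06333, so d_i2 = -15.79 cm; m₂ = −d_i2/d_o2 = +0.1646.
m = m₁·m₂ = (+0.4917)(+0.1646) = +0.0809.

m = +0.0809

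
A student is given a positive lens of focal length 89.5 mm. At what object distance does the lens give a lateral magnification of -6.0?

m = −d_i/d_o ⇒ d_i = −m·d_o.
1/f = 1/d_o + 1/d_i = 1/d_o − 1/(m·d_o) = (1 − 1/m)/d_o, so d_o = f(1 − 1/m) = (89.50)(1 − 1/(-6.0)) = 104 mm.

104 mm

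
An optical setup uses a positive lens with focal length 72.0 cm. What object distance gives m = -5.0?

86.4 cm

m = −d_i/d_o ⇒ d_i = −m·d_o.
1/f = 1/d_o + 1/d_i = 1/d_o − 1/(m·d_o) = (1 − 1/m)/d_o, so d_o = f(1 − 1/m) = (72.00)(1 − 1/(-5.0)) = 86.4 cm.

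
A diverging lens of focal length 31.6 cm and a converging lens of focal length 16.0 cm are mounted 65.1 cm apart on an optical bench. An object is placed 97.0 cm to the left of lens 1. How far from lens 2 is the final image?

Lens 1 is diverging, so f₁ = −31.6 cm.
Lens 1: 1/d_i1 = 1/f₁ − 1/d_o1 = 1/(-31.6) − 1/(97.0) = -0.04195, so d_i1 = -23.84 cm.
The intermediate image is 23.84 cm to the left of lens 1 (virtual), which is 65.1 − (-23.84) = 88.94 cm to the left of lens 2, so d_o2 = +88.94 cm.
Lens 2: 1/d_i2 = 1/f₂ − 1/d_o2 = 1/(16.0) − 1/(88.94) = 0.05126, so d_i2 = 19.5 cm.
The final image is real, 19.5 cm to the right of lens 2 (overall magnification ≈ -0.054).

19.5 cm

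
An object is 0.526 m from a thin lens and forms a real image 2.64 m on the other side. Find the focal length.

Real image ⇒ d_i = +2.64 m.
1/f = 1/d_o + 1/d_i = 1/(0.526) + 1/(2.64) = 2.280, so f = 0.439 m.
Since f is positive, the thin lens is converging.

f = 0.439 m (converging)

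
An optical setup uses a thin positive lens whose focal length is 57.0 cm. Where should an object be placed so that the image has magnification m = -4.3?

70.3 cm

m = −d_i/d_o ⇒ d_i = −m·d_o.
1/f = 1/d_o + 1/d_i = 1/d_o − 1/(m·d_o) = (1 − 1/m)/d_o, so d_o = f(1 − 1/m) = (57.00)(1 − 1/(-4.3)) = 70.3 cm.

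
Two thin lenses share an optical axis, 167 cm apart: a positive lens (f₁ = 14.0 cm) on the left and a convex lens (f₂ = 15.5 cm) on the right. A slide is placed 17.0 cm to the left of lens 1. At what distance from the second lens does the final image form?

Lens 1: 1/d_i1 = 1/f₁ − 1/d_o1 = 1/(14.0) − 1/(17.0) = 0.01261, so d_i1 = 79.33 cm.
The intermediate image is 79.33 cm to the right of lens 1, which is 167 − (79.33) = 87.67 cm to the left of lens 2, so d_o2 = +87.67 cm.
Lens 2: 1/d_i2 = 1/f₂ − 1/d_o2 = 1/(15.5) − 1/(87.67) = 0.05311, so d_i2 = 18.8 cm.
The final image is real, 18.8 cm to the right of lens 2 (overall magnification ≈ 1.0).

18.8 cm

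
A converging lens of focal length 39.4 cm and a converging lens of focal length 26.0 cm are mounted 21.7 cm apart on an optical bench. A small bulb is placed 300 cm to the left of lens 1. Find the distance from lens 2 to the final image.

Lens 1: 1/d_i1 = 1/f₁ − 1/d_o1 = 1/(39.4) − 1/(300) = 0.02205, so d_i1 = 45.36 cm.
The intermediate image is 45.36 cm to the right of lens 1, which lies 23.66 cm to the right of lens 2 — a virtual object — so d_o2 = −23.66 cm.
Lens 2: 1/d_i2 = 1/f₂ − 1/d_o2 = 1/(26.0) − 1/(-23.66) = 0.08073, so d_i2 = 12.4 cm.
The final image is real, 12.4 cm to the right of lens 2 (overall magnification ≈ -0.079).

12.4 cm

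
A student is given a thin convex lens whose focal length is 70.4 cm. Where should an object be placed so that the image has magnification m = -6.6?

m = −d_i/d_o ⇒ d_i = −m·d_o.
1/f = 1/d_o + 1/d_i = 1/d_o − 1/(m·d_o) = (1 − 1/m)/d_o, so d_o = f(1 − 1/m) = (70.40)(1 − 1/(-6.6)) = 81.1 cm.

81.1 cm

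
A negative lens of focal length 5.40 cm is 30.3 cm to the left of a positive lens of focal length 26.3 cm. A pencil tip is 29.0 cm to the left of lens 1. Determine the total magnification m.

f₁ = −5.40 cm (diverging).
Lens 1: 1/d_i1 = 1/(-5.40) − 1/(29.0) = -0.2197, so d_i1 = -4.552 cm; m₁ = −d_i1/d_o1 = +0.1570.
d_o2 = 30.3 − (-4.552) = 34.85 cm.
Lens 2: 1/d_i2 = 1/(26.3) − 1/(34.85) = 0.009328, so d_i2 = 107.2 cm; m₂ = −d_i2/d_o2 = -3.076.
m = m₁·m₂ = (+0.1570)(-3.076) = -0.483.

m = -0.483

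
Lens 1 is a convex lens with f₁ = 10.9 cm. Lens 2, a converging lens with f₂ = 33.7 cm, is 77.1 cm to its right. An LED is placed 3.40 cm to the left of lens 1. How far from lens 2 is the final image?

Lens 1: 1/d_i1 = 1/f₁ − 1/d_o1 = 1/(10.9) − 1/(3.40) = -0.2024, so d_i1 = -4.941 cm.
The intermediate image is 4.941 cm to the left of lens 1 (virtual), which is 77.1 − (-4.941) = 82.04 cm to the left of lens 2, so d_o2 = +82.04 cm.
Lens 2: 1/d_i2 = 1/f₂ − 1/d_o2 = 1/(33.7) − 1/(82.04) = 0.01748, so d_i2 = 57.2 cm.
The final image is real, 57.2 cm to the right of lens 2 (overall magnification ≈ -1.0).

57.2 cm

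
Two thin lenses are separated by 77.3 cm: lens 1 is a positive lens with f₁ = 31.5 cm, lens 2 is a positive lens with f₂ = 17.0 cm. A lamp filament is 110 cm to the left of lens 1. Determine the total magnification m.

Lens 1: 1/d_i1 = 1/(31.5) − 1/(110) = 0.02266, so d_i1 = 44.14 cm; m₁ = −d_i1/d_o1 = -0.4013.
d_o2 = 77.3 − (44.14) = 33.16 cm.
Lens 2: 1/d_i2 = 1/(17.0) − 1/(33.16) = 0.02867, so d_i2 = 34.88 cm; m₂ = −d_i2/d_o2 = -1.052.
m = m₁·m₂ = (-0.4013)(-1.052) = +0.422.

m = +0.422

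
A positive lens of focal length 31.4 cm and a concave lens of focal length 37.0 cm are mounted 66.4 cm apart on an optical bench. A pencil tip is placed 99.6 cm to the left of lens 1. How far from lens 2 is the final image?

Lens 1: 1/d_i1 = 1/f₁ − 1/d_o1 = 1/(31.4) − 1/(99.6) = 0.02181, so d_i1 = 45.86 cm.
The intermediate image is 45.86 cm to the right of lens 1, which is 66.4 − (45.86) = 20.54 cm to the left of lens 2, so d_o2 = +20.54 cm.
Lens 2 is diverging, so f₂ = −37.0 cm.
Lens 2: 1/d_i2 = 1/f₂ − 1/d_o2 = 1/(-37.0) − 1/(20.54) = -0.07571, so d_i2 = -13.2 cm.
The final image is virtual, 13.2 cm to the left of lens 2 (overall magnification ≈ -0.30).

13.2 cm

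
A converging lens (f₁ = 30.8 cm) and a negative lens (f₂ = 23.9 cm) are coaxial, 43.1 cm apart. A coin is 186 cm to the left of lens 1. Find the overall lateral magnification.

m = -0.158

Lens 1: 1/d_i1 = 1/(30.8) − 1/(186) = 0.02709, so d_i1 = 36.91 cm; m₁ = −d_i1/d_o1 = -0.1984.
d_o2 = 43.1 − (36.91) = 6.190 cm.
f₂ = −23.9 cm (diverging).
Lens 2: 1/d_i2 = 1/(-23.9) − 1/(6.190) = -0.2034, so d_i2 = -4.917 cm; m₂ = −d_i2/d_o2 = +0.7943.
m = m₁·m₂ = (-0.1984)(+0.7943) = -0.158.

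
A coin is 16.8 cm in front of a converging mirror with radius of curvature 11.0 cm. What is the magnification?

f = R/2 = 11.0/2 = 5.500 cm.
1/d_i = 1/f − 1/d_o = 1/(5.500) − 1/(16.8) = 0.1223, so d_i = 8.177 cm.
m = −d_i/d_o = −(8.177)/(16.8) = -0.487.
The image is real, inverted and reduced, in front of the mirror.

m = -0.487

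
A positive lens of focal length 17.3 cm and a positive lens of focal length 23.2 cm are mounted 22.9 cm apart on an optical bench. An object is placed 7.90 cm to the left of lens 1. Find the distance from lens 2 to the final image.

61.0 cm

Lens 1: 1/d_i1 = 1/f₁ − 1/d_o1 = 1/(17.3) − 1/(7.90) = -0.06878, so d_i1 = -14.54 cm.
The intermediate image is 14.54 cm to the left of lens 1 (virtual), which is 22.9 − (-14.54) = 37.44 cm to the left of lens 2, so d_o2 = +37.44 cm.
Lens 2: 1/d_i2 = 1/f₂ − 1/d_o2 = 1/(23.2) − 1/(37.44) = 0.01639, so d_i2 = 61.0 cm.
The final image is real, 61.0 cm to the right of lens 2 (overall magnification ≈ -3.0).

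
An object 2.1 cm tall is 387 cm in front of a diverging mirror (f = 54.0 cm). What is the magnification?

For a diverging mirror, f = -54.0 cm.
1/d_i = 1/f − 1/d_o = 1/(-54.00) − 1/(387) = -0.02110, so d_i = -47.39 cm.
m = −d_i/d_o = −(-47.39)/(387) = +0.122.
The image is virtual, upright and reduced, behind the mirror.

m = +0.122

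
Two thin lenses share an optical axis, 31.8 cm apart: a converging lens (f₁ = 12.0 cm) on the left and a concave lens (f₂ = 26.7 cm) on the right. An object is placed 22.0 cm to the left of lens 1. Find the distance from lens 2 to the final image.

Lens 1: 1/d_i1 = 1/f₁ − 1/d_o1 = 1/(12.0) − 1/(22.0) = 0.03788, so d_i1 = 26.40 cm.
The intermediate image is 26.40 cm to the right of lens 1, which is 31.8 − (26.40) = 5.400 cm to the left of lens 2, so d_o2 = +5.400 cm.
Lens 2 is diverging, so f₂ = −26.7 cm.
Lens 2: 1/d_i2 = 1/f₂ − 1/d_o2 = 1/(-26.7) − 1/(5.400) = -0.2226, so d_i2 = -4.49 cm.
The final image is virtual, 4.49 cm to the left of lens 2 (overall magnification ≈ -1.00).

4.49 cm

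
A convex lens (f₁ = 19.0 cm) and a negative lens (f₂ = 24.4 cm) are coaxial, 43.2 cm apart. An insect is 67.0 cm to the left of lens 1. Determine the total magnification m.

Lens 1: 1/d_i1 = 1/(19.0) − 1/(67.0) = 0.03771, so d_i1 = 26.52 cm; m₁ = −d_i1/d_o1 = -0.3958.
d_o2 = 43.2 − (26.52) = 16.68 cm.
f₂ = −24.4 cm (diverging).
Lens 2: 1/d_i2 = 1/(-24.4) − 1/(16.68) = -0.1009, so d_i2 = -9.907 cm; m₂ = −d_i2/d_o2 = +0.5940.
m = m₁·m₂ = (-0.3958)(+0.5940) = -0.235.

m = -0.235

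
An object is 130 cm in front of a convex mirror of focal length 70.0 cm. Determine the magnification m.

m = +0.350

For a convex mirror, f = -70.0 cm.
1/d_i = 1/f − 1/d_o = 1/(-70.00) − 1/(130) = -0.02198, so d_i = -45.50 cm.
m = −d_i/d_o = −(-45.50)/(130) = +0.350.
The image is virtual, upright and reduced, behind the mirror.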